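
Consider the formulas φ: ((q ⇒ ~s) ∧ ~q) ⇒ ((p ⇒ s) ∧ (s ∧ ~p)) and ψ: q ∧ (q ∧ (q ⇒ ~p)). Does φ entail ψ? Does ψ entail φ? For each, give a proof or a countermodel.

Only the reverse direction holds.

(⇐) Assume the antecedent. If p is true, the antecedent cannot hold. If p is false, the antecedent forces (p = F, s = F, q = T) or (p = F, s = T, q = T), and the consequent holds there. Either way the consequent holds.

(⇒) This fails. Under p = F, s = T, q = F, the left side is true but the right side is false.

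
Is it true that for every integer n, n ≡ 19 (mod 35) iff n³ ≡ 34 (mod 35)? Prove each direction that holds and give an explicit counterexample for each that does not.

[⇐] This fails: take n = 24. Then 24³ = 13824 ≡ 34 (mod 35), yet 24 ≡ 24 (mod 35), not 19.

[⇒] Suppose n ≡ 19 (mod 35). Write n = 35j + 19. Then (35j + 19)³ = 42875j³ + 69825j² + 37905j + 6859 = 35(1225j³ + 1995j² + 1083j + 195) + 34, so n³ ≡ 34 (mod 35).

(⇒) holds; (⇐) fails.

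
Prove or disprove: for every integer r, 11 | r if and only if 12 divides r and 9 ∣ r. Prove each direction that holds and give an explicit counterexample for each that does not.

(⇒) This fails: take r = 11. Certainly 11 ∣ 11, but 12 ∤ 11.

(⇐) This fails: take r = 36. Both 12 ∣ 36 and 9 ∣ 36, yet 36 is not a multiple of 11 (since 36 = 3·11 + 3), so 11 ∤ 36.

Both directions fail.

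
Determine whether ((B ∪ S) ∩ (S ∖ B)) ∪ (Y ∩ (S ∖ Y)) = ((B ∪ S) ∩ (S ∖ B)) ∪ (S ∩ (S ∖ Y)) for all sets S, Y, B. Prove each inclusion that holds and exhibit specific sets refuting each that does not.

(⟸) This inclusion fails. Take S = {1}, Y = ∅, B = {1}; then 1 ∈ ((B ∪ S) ∩ (S ∖ B)) ∪ (S ∩ (S ∖ Y)) but 1 ∉ ((B ∪ S) ∩ (S ∖ B)) ∪ (Y ∩ (S ∖ Y)).

(⟹) Let x ∈ ((B ∪ S) ∩ (S ∖ B)) ∪ (Y ∩ (S ∖ Y)). Then either x ∈ S and x ∉ Y, B; or x ∈ S ∩ Y and x ∉ B. In each case x ∈ ((B ∪ S) ∩ (S ∖ B)) ∪ (S ∩ (S ∖ Y)), so ((B ∪ S) ∩ (S ∖ B)) ∪ (Y ∩ (S ∖ Y)) ⊆ ((B ∪ S) ∩ (S ∖ B)) ∪ (S ∩ (S ∖ Y)).

(⊆) holds; (⊇) fails.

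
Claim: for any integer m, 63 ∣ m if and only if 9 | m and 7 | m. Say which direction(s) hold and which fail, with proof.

Both directions hold.

Converse. Suppose 9 ∣ m and 7 ∣ m. Any common multiple of 9 and 7 is a multiple of their lcm; here gcd(9, 7) = 1, so lcm(9, 7) = 9·7 = 63, so 63 ∣ m.

Forward direction. If 63 ∣ m, write m = 63q. Since 63 = 7·9, m = 9·(7q), so 9 ∣ m; and since 63 = 9·7, m = 7·(9q), so 7 ∣ m.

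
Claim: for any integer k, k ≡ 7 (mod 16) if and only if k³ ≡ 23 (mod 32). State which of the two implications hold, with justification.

Not equivalent: only (⇐) holds.

(→) This fails: take k = 23. Then 23 ≡ 7 (mod 16), but 23³ = 12167 ≡ 7 (mod 32), not 23.

(←) Conversely, the residues r modulo 32 with r³ ≡ 23 (mod 32) are exactly {7}, and each is ≡ 7 (mod 16).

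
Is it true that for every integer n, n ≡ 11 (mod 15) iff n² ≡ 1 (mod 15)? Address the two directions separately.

(⇒) holds; (⇐) fails.

(⇒) Suppose n ≡ 11 (mod 15). Write n = 15j + 11. Then (15j + 11)² = 225j² + 330j + 121 = 15(15j² + 22j + 8) + 1, so n² ≡ 1 (mod 15).

(⇐) This fails: take n = 1. Then 1² = 1 ≡ 1 (mod 15), yet 1 ≡ 1 (mod 15), not 11.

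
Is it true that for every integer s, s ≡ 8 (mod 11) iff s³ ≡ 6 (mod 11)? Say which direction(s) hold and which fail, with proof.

Both implications hold.

Converse. Suppose s³ ≡ 6 (mod 11). The only residue r in {0, …, 10} with r³ ≡ 6 (mod 11) is r = 8, so s ≡ 8 (mod 11).

Forward direction. Suppose s ≡ 8 (mod 11). Write s = 11j + 8. Then (11j + 8)³ = 1331j³ + 2904j² + 2112j + 512 = 11(121j³ + 264j² + 192j + 46) + 6, so s³ ≡ 6 (mod 11).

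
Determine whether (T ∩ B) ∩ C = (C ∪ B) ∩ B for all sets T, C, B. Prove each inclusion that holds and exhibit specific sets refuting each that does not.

The sets are not equal: only the forward inclusion holds.

(⊆) Let x ∈ (T ∩ B) ∩ C. Then x ∈ T ∩ C ∩ B, from which x ∈ (C ∪ B) ∩ B.

(⊇) This inclusion fails. Take T = ∅, C = ∅, B = {1}; then 1 ∈ (C ∪ B) ∩ B but 1 ∉ (T ∩ B) ∩ C.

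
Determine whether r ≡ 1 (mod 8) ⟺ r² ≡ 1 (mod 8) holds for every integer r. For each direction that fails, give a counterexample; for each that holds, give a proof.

(⟹) Suppose r ≡ 1 (mod 8). Write r = 8j + 1. Then (8j + 1)² = 64j² + 16j + 1 = 8(8j² + 2j) + 1, so r² ≡ 1 (mod 8).

(⟸) This fails: take r = 3. Then 3² = 9 ≡ 1 (mod 8), yet 3 ≡ 3 (mod 8), not 1.

Only the forward implication holds.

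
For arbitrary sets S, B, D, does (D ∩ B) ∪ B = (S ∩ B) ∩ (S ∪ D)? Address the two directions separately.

(⊆) This inclusion fails. Take S = ∅, B = {1}, D = ∅; then 1 ∈ (D ∩ B) ∪ B but 1 ∉ (S ∩ B) ∩ (S ∪ D).

(⊇) Let x ∈ (S ∩ B) ∩ (S ∪ D). Then either x ∈ S ∩ B and x ∉ D; or x ∈ S ∩ B ∩ D. In each case x ∈ (D ∩ B) ∪ B, so (S ∩ B) ∩ (S ∪ D) ⊆ (D ∩ B) ∪ B.

(⊆) fails; (⊇) holds.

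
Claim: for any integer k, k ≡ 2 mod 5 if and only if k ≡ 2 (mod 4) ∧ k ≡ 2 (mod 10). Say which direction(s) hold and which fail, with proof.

Only the reverse direction holds.

(←) If k ≡ 2 (mod 4) and k ≡ 2 (mod 10), then by the Chinese remainder theorem k ≡ 2 (mod 20). Since 2 ≡ 2 (mod 5) and 5 ∣ 20, we get k ≡ 2 (mod 5).

(→) This fails: k = 17 gives 17 ≡ 2 (mod 5) but 17 ≡ 1 (mod 4), so the conjunction on the right does not hold.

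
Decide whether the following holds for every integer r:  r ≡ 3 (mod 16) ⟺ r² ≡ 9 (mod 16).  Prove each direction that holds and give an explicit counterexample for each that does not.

The forward direction holds; the converse fails.

(→) Suppose r ≡ 3 (mod 16). Write r = 16j + 3. Then (16j + 3)² = 256j² + 96j + 9 = 16(16j² + 6j) + 9, so r² ≡ 9 (mod 16).

(←) This fails: take r = 5. Then 5² = 25 ≡ 9 (mod 16), yet 5 ≡ 5 (mod 16), not 3.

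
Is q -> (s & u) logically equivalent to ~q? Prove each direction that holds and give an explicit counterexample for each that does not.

The forward direction fails; the converse holds.

Forward direction. This fails. Under s = T, u = T, q = T, the left side is true but the right side is false.

Converse. Assume the antecedent. If s is true, the antecedent forces (s = T, u = F, q = F) or (s = T, u = T, q = F), and q -> (s & u) holds there. If s is false, the antecedent forces (s = F, u = F, q = F) or (s = F, u = T, q = F), and q -> (s & u) holds there. Either way q -> (s & u) holds.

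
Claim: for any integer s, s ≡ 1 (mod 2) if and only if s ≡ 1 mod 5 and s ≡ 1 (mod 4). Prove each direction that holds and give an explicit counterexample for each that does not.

(⇒) fails; (⇐) holds.

(⟹) This fails: s = 3 gives 3 ≡ 1 (mod 2) but 3 ≡ 3 (mod 5), so the conjunction on the right does not hold.

(⟸) Conversely, if s ≡ 1 (mod 5) and s ≡ 1 (mod 4), then by the Chinese remainder theorem s ≡ 1 (mod 20). Since 1 ≡ 1 (mod 2) and 2 ∣ 20, we get s ≡ 1 (mod 2).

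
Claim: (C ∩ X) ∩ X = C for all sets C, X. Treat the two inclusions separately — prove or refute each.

Forward inclusion. Let x ∈ (C ∩ X) ∩ X. Then x ∈ C ∩ X, from which x ∈ C.

Reverse inclusion. This inclusion fails. Take C = {1}, X = ∅; then 1 ∈ C but 1 ∉ (C ∩ X) ∩ X.

The sets are not equal: only the forward inclusion holds.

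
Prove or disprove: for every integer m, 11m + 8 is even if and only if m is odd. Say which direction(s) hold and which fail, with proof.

(⟹) This fails: m = 6 gives 11m + 8 = 74, which is even, but 6 is even, not odd.

(⟸) This also fails: m = 7 is odd, but 11m + 8 = 85 is odd, not even.

(⇒) fails and (⇐) fails.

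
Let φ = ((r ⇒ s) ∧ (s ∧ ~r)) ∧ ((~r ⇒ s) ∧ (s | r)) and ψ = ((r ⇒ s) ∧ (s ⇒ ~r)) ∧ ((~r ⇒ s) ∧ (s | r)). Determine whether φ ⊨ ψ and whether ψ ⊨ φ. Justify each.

Forward direction. Assume the antecedent. If s is true, the antecedent forces (s = T, r = F), and the consequent holds there. If s is false, the antecedent cannot hold. Either way the consequent holds.

Converse. Assume the antecedent. If s is true, the antecedent forces (s = T, r = F), and the consequent holds there. If s is false, the antecedent cannot hold. Either way the consequent holds.

Both directions hold.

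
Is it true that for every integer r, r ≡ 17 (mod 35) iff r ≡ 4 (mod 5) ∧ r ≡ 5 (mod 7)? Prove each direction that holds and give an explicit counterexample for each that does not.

Forward direction. This fails: r = 17 gives 17 ≡ 17 (mod 35) but 17 ≡ 2 (mod 5), so the conjunction on the right does not hold.

Converse. This fails: r = 19 satisfies both congruences on the right (19 ≡ 4 mod 5 and 19 ≡ 5 mod 7) yet 19 ≡ 19 (mod 35), not 17.

Neither implication holds.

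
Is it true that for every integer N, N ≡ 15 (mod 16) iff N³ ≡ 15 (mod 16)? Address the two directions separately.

(⟹) Suppose N ≡ 15 (mod 16). Write N = 16j + 15. Then (16j + 15)³ = 4096j³ + 11520j² + 10800j + 3375 = 16(256j³ + 720j² + 675j + 210) + 15, so N³ ≡ 15 (mod 16).

(⟸) Conversely, suppose N³ ≡ 15 (mod 16). The only residue r in {0, …, 15} with r³ ≡ 15 (mod 16) is r = 15, so N ≡ 15 (mod 16).

Both implications hold.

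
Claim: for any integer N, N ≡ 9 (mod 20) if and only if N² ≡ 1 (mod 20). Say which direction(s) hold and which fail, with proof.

The forward direction holds; the converse fails.

Forward direction. Suppose N ≡ 9 (mod 20). Write N = 20j + 9. Then (20j + 9)² = 400j² + 360j + 81 = 20(20j² + 18j + 4) + 1, so N² ≡ 1 (mod 20).

Converse. This fails: take N = 1. Then 1² = 1 ≡ 1 (mod 20), yet 1 ≡ 1 (mod 20), not 9.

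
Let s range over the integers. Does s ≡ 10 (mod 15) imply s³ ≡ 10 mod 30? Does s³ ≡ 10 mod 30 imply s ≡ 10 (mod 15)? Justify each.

Not equivalent: only (⇐) holds.

[⇒] This fails: take s = 25. Then 25 ≡ 10 (mod 15), but 25³ = 15625 ≡ 25 (mod 30), not 10.

[⇐] Conversely, the residues r modulo 30 with r³ ≡ 10 (mod 30) are exactly {10}, and each is ≡ 10 (mod 15).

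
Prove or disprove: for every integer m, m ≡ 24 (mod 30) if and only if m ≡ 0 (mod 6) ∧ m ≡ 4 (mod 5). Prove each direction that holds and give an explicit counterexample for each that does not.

Forward direction. Suppose m ≡ 24 (mod 30); write m = 30j + 24. Since 6 ∣ 30, reducing mod 6 gives m ≡ 24 ≡ 0 (mod 6); since 5 ∣ 30, reducing mod 5 gives m ≡ 24 ≡ 4 (mod 5).

Converse. If m ≡ 0 (mod 6) and m ≡ 4 (mod 5), then by the Chinese remainder theorem m ≡ 24 (mod 30). This is exactly m ≡ 24 (mod 30).

Equivalent; both directions hold.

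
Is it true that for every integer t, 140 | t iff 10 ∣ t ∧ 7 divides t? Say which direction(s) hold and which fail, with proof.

Forward direction. If 140 ∣ t, write t = 140q. Since 140 = 14·10, t = 10·(14q), so 10 ∣ t; and since 140 = 20·7, t = 7·(20q), so 7 ∣ t.

Converse. This fails: take t = 70. Both 10 ∣ 70 and 7 ∣ 70, yet 70 is not a multiple of 140 (since 70 = 0·140 + 70), so 140 ∤ 70.

Not equivalent: only (⇒) holds.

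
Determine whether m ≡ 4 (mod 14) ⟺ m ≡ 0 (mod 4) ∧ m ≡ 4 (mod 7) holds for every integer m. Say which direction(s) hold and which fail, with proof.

Only the reverse direction holds.

Forward direction. This fails: m = 18 gives 18 ≡ 4 (mod 14) but 18 ≡ 2 (mod 4), so the conjunction on the right does not hold.

Converse. If m ≡ 0 (mod 4) and m ≡ 4 (mod 7), then by the Chinese remainder theorem m ≡ 4 (mod 28). Since 4 ≡ 4 (mod 14) and 14 ∣ 28, we get m ≡ 4 (mod 14).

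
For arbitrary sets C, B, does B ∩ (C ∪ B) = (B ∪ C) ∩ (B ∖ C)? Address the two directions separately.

The sets are not equal: only the reverse inclusion holds.

(⊆) This inclusion fails. Take C = {1}, B = {1}; then 1 ∈ B ∩ (C ∪ B) but 1 ∉ (B ∪ C) ∩ (B ∖ C).

(⊇) Let x ∈ (B ∪ C) ∩ (B ∖ C). Then x ∈ B and x ∉ C, from which x ∈ B ∩ (C ∪ B).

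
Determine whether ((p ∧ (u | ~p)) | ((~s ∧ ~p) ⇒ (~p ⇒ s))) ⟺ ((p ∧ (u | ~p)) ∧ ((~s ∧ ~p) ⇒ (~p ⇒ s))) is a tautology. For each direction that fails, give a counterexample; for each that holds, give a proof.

Only the reverse direction holds.

(←) Assume the antecedent. If s is true, the consequent reduces to true regardless of the other variables. If s is false, the antecedent forces (s = F, u = T, p = T), and the consequent holds there. Either way the consequent holds.

(→) This fails. Under s = T, u = F, p = F, the left side is true but the right side is false.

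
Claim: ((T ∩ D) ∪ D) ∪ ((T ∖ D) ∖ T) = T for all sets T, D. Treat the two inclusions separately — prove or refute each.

(⟹) This inclusion fails. Take T = ∅, D = {1}; then 1 ∈ ((T ∩ D) ∪ D) ∪ ((T ∖ D) ∖ T) but 1 ∉ T.

(⟸) This inclusion fails. Take T = {1}, D = ∅; then 1 ∈ T but 1 ∉ ((T ∩ D) ∪ D) ∪ ((T ∖ D) ∖ T).

Neither inclusion holds.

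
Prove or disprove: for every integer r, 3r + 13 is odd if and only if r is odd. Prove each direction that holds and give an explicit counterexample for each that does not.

Both directions fail.

(⇒) This fails: r = 6 gives 3r + 13 = 31, which is odd, but 6 is even, not odd.

(⇐) This also fails: r = 3 is odd, but 3r + 13 = 22 is even, not odd.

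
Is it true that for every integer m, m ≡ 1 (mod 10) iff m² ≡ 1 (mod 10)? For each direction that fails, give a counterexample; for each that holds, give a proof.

(⇒) Suppose m ≡ 1 (mod 10). Write m = 10j + 1. Then (10j + 1)² = 100j² + 20j + 1 = 10(10j² + 2j) + 1, so m² ≡ 1 (mod 10).

(⇐) This fails: take m = 9. Then 9² = 81 ≡ 1 (mod 10), yet 9 ≡ 9 (mod 10), not 1.

Only the forward implication holds.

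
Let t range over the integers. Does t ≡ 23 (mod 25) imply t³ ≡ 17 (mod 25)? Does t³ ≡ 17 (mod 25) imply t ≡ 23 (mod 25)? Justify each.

Equivalent; both directions hold.

[⇒] Suppose t ≡ 23 (mod 25). Write t = 25j + 23. Then (25j + 23)³ = 15625j³ + 43125j² + 39675j + 12167 = 25(625j³ + 1725j² + 1587j + 486) + 17, so t³ ≡ 17 (mod 25).

[⇐] Conversely, suppose t³ ≡ 17 (mod 25). The only residue r in {0, …, 24} with r³ ≡ 17 (mod 25) is r = 23, so t ≡ 23 (mod 25).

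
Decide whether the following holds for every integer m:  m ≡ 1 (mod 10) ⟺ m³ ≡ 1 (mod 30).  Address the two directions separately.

Converse. The residues r modulo 30 with r³ ≡ 1 (mod 30) are exactly {1}, and each is ≡ 1 (mod 10).

Forward direction. This fails: take m = 11. Then 11 ≡ 1 (mod 10), but 11³ = 1331 ≡ 11 (mod 30), not 1.

(⇒) fails; (⇐) holds.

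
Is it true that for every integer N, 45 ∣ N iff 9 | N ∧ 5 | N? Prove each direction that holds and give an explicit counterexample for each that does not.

Both implications hold.

(⇐) Suppose 9 ∣ N and 5 ∣ N. Any common multiple of 9 and 5 is a multiple of their lcm; here gcd(9, 5) = 1, so lcm(9, 5) = 9·5 = 45, so 45 ∣ N.

(⇒) If 45 ∣ N, write N = 45q. Since 45 = 5·9, N = 9·(5q), so 9 ∣ N; and since 45 = 9·5, N = 5·(9q), so 5 ∣ N.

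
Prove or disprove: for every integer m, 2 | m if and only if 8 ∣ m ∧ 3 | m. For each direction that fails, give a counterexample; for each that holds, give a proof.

(←) Suppose 8 ∣ m and 3 ∣ m. Any common multiple of 8 and 3 is a multiple of their lcm; here gcd(8, 3) = 1, so lcm(8, 3) = 8·3 = 24, so 24 ∣ m. Since 2 ∣ 24, it follows that 2 ∣ m.

(→) This fails: take m = 2. Certainly 2 ∣ 2, but 8 ∤ 2.

The forward direction fails; the converse holds.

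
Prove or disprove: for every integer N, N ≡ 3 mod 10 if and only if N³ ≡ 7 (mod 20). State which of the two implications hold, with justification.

Forward direction. This fails: take N = 13. Then 13 ≡ 3 (mod 10), but 13³ = 2197 ≡ 17 (mod 20), not 7.

Converse. The residues r modulo 20 with r³ ≡ 7 (mod 20) are exactly {3}, and each is ≡ 3 (mod 10).

Only the reverse direction holds.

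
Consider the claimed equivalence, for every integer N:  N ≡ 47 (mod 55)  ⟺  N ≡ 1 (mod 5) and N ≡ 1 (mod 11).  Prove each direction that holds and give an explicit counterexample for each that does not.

Neither direction holds.

(→) This fails: N = 47 gives 47 ≡ 47 (mod 55) but 47 ≡ 2 (mod 5), so the conjunction on the right does not hold.

(←) This fails: N = 1 satisfies both congruences on the right (1 ≡ 1 mod 5 and 1 ≡ 1 mod 11) yet 1 ≡ 1 (mod 55), not 47.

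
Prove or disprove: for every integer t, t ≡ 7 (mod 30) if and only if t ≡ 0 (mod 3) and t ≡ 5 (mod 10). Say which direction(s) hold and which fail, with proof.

[⇒] This fails: t = 7 gives 7 ≡ 7 (mod 30) but 7 ≡ 1 (mod 3), so the conjunction on the right does not hold.

[⇐] This fails: t = 15 satisfies both congruences on the right (15 ≡ 0 mod 3 and 15 ≡ 5 mod 10) yet 15 ≡ 15 (mod 30), not 7.

Both directions fail.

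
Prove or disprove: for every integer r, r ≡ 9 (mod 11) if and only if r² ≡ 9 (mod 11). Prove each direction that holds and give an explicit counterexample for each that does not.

Neither implication holds.

[⇒] This fails: take r = 9. Then 9 ≡ 9 (mod 11), but 9² = 81 ≡ 4 (mod 11), not 9.

[⇐] This fails: take r = 3. Then 3² = 9 ≡ 9 (mod 11), yet 3 ≡ 3 (mod 11), not 9.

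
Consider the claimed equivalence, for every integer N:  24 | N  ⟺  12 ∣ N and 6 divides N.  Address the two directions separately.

Only the forward direction holds.

(←) This fails: take N = 12. Both 12 ∣ 12 and 6 ∣ 12, yet 12 is not a multiple of 24 (since 12 = 0·24 + 12), so 24 ∤ 12.

(→) If 24 ∣ N, write N = 24q. Since 24 = 2·12, N = 12·(2q), so 12 ∣ N; and since 24 = 4·6, N = 6·(4q), so 6 ∣ N.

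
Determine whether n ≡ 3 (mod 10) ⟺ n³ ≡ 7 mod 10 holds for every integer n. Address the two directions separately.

(→) Suppose n ≡ 3 (mod 10). Write n = 10j + 3. Then (10j + 3)³ = 1000j³ + 900j² + 270j + 27 = 10(100j³ + 90j² + 27j + 2) + 7, so n³ ≡ 7 (mod 10).

(←) Conversely, suppose n³ ≡ 7 (mod 10). The only residue r in {0, …, 9} with r³ ≡ 7 (mod 10) is r = 3, so n ≡ 3 (mod 10).

Both implications hold.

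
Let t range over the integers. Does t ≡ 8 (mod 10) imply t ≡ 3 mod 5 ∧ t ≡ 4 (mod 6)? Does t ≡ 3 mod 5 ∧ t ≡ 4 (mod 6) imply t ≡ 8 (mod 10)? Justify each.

Converse. If t ≡ 3 (mod 5) and t ≡ 4 (mod 6), then by the Chinese remainder theorem t ≡ 28 (mod 30). Since 28 ≡ 8 (mod 10) and 10 ∣ 30, we get t ≡ 8 (mod 10).

Forward direction. This fails: t = 8 gives 8 ≡ 8 (mod 10) but 8 ≡ 2 (mod 6), so the conjunction on the right does not hold.

The forward direction fails; the converse holds.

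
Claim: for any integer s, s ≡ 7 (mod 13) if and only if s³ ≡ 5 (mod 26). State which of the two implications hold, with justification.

Forward direction. This fails: take s = 20. Then 20 ≡ 7 (mod 13), but 20³ = 8000 ≡ 18 (mod 26), not 5.

Converse. This fails: take s = 11. Then 11³ = 1331 ≡ 5 (mod 26), yet 11 ≡ 11 (mod 13), not 7.

(⇒) fails and (⇐) fails.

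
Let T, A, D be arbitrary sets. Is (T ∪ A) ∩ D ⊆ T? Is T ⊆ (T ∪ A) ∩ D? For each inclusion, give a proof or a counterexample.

(⟹) This inclusion fails. Take T = ∅, A = {1}, D = {1}; then 1 ∈ (T ∪ A) ∩ D but 1 ∉ T.

(⟸) This inclusion fails. Take T = {1}, A = ∅, D = ∅; then 1 ∈ T but 1 ∉ (T ∪ A) ∩ D.

Both inclusions fail.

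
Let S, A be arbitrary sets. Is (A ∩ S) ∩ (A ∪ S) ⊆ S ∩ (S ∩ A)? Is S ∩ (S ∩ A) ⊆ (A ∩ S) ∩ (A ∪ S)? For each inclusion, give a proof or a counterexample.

(⟹) Let x ∈ (A ∩ S) ∩ (A ∪ S). Then x ∈ S ∩ A, from which x ∈ S ∩ (S ∩ A).

(⟸) Let x ∈ S ∩ (S ∩ A). Then x ∈ S ∩ A, from which x ∈ (A ∩ S) ∩ (A ∪ S).

The two sets are equal.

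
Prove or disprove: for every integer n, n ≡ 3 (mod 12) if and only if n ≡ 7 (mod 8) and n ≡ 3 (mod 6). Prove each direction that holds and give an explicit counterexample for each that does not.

(⟹) This fails: n = 3 gives 3 ≡ 3 (mod 12) but 3 ≡ 3 (mod 8), so the conjunction on the right does not hold.

(⟸) Conversely, if n ≡ 7 (mod 8) and n ≡ 3 (mod 6), then by the Chinese remainder theorem n ≡ 15 (mod 24). Since 15 ≡ 3 (mod 12) and 12 ∣ 24, we get n ≡ 3 (mod 12).

Only the reverse direction holds.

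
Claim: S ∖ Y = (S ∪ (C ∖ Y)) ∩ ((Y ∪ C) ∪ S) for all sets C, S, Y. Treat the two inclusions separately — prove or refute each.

(⟹) Let x ∈ S ∖ Y. Then either x ∈ S and x ∉ C, Y; or x ∈ C ∩ S and x ∉ Y. In each case x ∈ (S ∪ (C ∖ Y)) ∩ ((Y ∪ C) ∪ S), so S ∖ Y ⊆ (S ∪ (C ∖ Y)) ∩ ((Y ∪ C) ∪ S).

(⟸) This inclusion fails. Take C = {1}, S = ∅, Y = ∅; then 1 ∈ (S ∪ (C ∖ Y)) ∩ ((Y ∪ C) ∪ S) but 1 ∉ S ∖ Y.

Only the forward inclusion holds.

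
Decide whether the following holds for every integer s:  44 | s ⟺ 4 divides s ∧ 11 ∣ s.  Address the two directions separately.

(→) If 44 ∣ s, write s = 44q. Since 44 = 11·4, s = 4·(11q), so 4 ∣ s; and since 44 = 4·11, s = 11·(4q), so 11 ∣ s.

(←) Suppose 4 ∣ s and 11 ∣ s. Any common multiple of 4 and 11 is a multiple of their lcm; here gcd(4, 11) = 1, so lcm(4, 11) = 4·11 = 44, so 44 ∣ s.

Both directions hold; the statement is true.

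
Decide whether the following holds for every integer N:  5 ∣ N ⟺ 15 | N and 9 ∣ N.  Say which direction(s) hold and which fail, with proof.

[⇒] This fails: take N = 5. Certainly 5 ∣ 5, but 15 ∤ 5.

[⇐] Suppose 15 ∣ N and 9 ∣ N. Any common multiple of 15 and 9 is a multiple of their lcm; here lcm(15, 9) = 15·9/gcd(15, 9) = 135/3 = 45, so 45 ∣ N. Since 5 ∣ 45, it follows that 5 ∣ N.

The forward direction fails; the converse holds.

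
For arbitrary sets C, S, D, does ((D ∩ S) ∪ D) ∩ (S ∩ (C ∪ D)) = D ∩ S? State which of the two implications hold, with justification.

Forward inclusion. Let x ∈ ((D ∩ S) ∪ D) ∩ (S ∩ (C ∪ D)). Then either x ∈ S ∩ D and x ∉ C; or x ∈ C ∩ S ∩ D. In each case x ∈ D ∩ S, so ((D ∩ S) ∪ D) ∩ (S ∩ (C ∪ D)) ⊆ D ∩ S.

Reverse inclusion. Let x ∈ D ∩ S. Then either x ∈ S ∩ D and x ∉ C; or x ∈ C ∩ S ∩ D. In each case x ∈ ((D ∩ S) ∪ D) ∩ (S ∩ (C ∪ D)), so D ∩ S ⊆ ((D ∩ S) ∪ D) ∩ (S ∩ (C ∪ D)).

The two sets are equal.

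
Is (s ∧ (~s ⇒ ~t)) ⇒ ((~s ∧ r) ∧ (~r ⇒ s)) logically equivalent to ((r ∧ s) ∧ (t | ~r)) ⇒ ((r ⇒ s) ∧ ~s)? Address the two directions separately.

(⇒) holds; (⇐) fails.

(→) Assume the antecedent. If t is true, the antecedent forces (t = T, r = F, s = F) or (t = T, r = T, s = F), and the consequent holds there. If t is false, the consequent reduces to true regardless of the other variables. Either way the consequent holds.

(←) This fails. Under t = F, r = F, s = T, the left side is false but the right side is true.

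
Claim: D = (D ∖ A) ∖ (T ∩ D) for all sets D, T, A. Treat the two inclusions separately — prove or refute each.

Forward inclusion. This inclusion fails. Take D = {1}, T = {1}, A = ∅; then 1 ∈ D but 1 ∉ (D ∖ A) ∖ (T ∩ D).

Reverse inclusion. Let x ∈ (D ∖ A) ∖ (T ∩ D). Then x ∈ D and x ∉ T, A, from which x ∈ D.

The sets are not equal: only the reverse inclusion holds.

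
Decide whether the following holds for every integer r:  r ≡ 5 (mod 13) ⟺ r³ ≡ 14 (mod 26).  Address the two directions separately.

(⇒) fails and (⇐) fails.

(→) This fails: take r = 5. Then 5 ≡ 5 (mod 13), but 5³ = 125 ≡ 21 (mod 26), not 14.

(←) This fails: take r = 14. Then 14³ = 2744 ≡ 14 (mod 26), yet 14 ≡ 1 (mod 13), not 5.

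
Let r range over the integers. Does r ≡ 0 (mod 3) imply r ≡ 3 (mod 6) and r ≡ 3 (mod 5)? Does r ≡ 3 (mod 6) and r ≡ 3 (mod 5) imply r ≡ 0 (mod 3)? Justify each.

Only the converse holds.

Forward direction. This fails: r = 0 gives 0 ≡ 0 (mod 3) but 0 ≡ 0 (mod 6), so the conjunction on the right does not hold.

Converse. If r ≡ 3 (mod 6) and r ≡ 3 (mod 5), then by the Chinese remainder theorem r ≡ 3 (mod 30). Since 3 ≡ 0 (mod 3) and 3 ∣ 30, we get r ≡ 0 (mod 3).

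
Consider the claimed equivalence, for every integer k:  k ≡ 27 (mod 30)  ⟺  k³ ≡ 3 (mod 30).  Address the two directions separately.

The biconditional holds.

(⇒) Suppose k ≡ 27 (mod 30). Write k = 30j + 27. Then (30j + 27)³ = 27000j³ + 72900j² + 65610j + 19683 = 30(900j³ + 2430j² + 2187j + 656) + 3, so k³ ≡ 3 (mod 30).

(⇐) Conversely, suppose k³ ≡ 3 (mod 30). The only residue r in {0, …, 29} with r³ ≡ 3 (mod 30) is r = 27, so k ≡ 27 (mod 30).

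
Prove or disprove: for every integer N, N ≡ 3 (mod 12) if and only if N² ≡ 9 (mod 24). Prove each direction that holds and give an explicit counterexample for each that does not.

Not equivalent: only (⇒) holds.

(⇒) Suppose N ≡ 3 (mod 12). Working modulo 24, N ∈ {3, 15}; for each such r, r² ≡ 9 (mod 24).

(⇐) This fails: take N = 9. Then 9² = 81 ≡ 9 (mod 24), yet 9 ≡ 9 (mod 12), not 3.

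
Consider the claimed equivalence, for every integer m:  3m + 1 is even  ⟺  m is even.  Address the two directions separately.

Both directions fail.

(⟹) This fails: m = 3 gives 3m + 1 = 10, which is even, but 3 is odd, not even.

(⟸) This also fails: m = 4 is even, but 3m + 1 = 13 is odd, not even.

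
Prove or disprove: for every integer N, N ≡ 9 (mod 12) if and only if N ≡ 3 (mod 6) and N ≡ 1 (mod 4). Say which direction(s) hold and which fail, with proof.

Both implications hold.

(⟹) Suppose N ≡ 9 (mod 12); write N = 12j + 9. Since 6 ∣ 12, reducing mod 6 gives N ≡ 9 ≡ 3 (mod 6); since 4 ∣ 12, reducing mod 4 gives N ≡ 9 ≡ 1 (mod 4).

(⟸) Conversely, if N ≡ 3 (mod 6) and N ≡ 1 (mod 4), then by the Chinese remainder theorem N ≡ 9 (mod 12). This is exactly N ≡ 9 (mod 12).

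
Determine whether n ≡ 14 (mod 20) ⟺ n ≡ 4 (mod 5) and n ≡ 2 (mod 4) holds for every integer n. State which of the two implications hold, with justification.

Forward direction. Suppose n ≡ 14 (mod 20); write n = 20j + 14. Since 5 ∣ 20, reducing mod 5 gives n ≡ 14 ≡ 4 (mod 5); since 4 ∣ 20, reducing mod 4 gives n ≡ 14 ≡ 2 (mod 4).

Converse. If n ≡ 4 (mod 5) and n ≡ 2 (mod 4), then by the Chinese remainder theorem n ≡ 14 (mod 20). This is exactly n ≡ 14 (mod 20).

Both directions hold.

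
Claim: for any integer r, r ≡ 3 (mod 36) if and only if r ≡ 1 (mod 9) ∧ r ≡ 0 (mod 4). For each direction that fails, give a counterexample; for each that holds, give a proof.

(⇒) fails and (⇐) fails.

[⇒] This fails: r = 3 gives 3 ≡ 3 (mod 36) but 3 ≡ 3 (mod 9), so the conjunction on the right does not hold.

[⇐] This fails: r = 28 satisfies both congruences on the right (28 ≡ 1 mod 9 and 28 ≡ 0 mod 4) yet 28 ≡ 28 (mod 36), not 3.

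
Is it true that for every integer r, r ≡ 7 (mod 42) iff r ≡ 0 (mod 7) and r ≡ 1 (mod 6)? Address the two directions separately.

(⇐) If r ≡ 0 (mod 7) and r ≡ 1 (mod 6), then by the Chinese remainder theorem r ≡ 7 (mod 42). This is exactly r ≡ 7 (mod 42).

(⇒) Suppose r ≡ 7 (mod 42); write r = 42j + 7. Since 7 ∣ 42, reducing mod 7 gives r ≡ 7 ≡ 0 (mod 7); since 6 ∣ 42, reducing mod 6 gives r ≡ 7 ≡ 1 (mod 6).

Both directions hold; the statement is true.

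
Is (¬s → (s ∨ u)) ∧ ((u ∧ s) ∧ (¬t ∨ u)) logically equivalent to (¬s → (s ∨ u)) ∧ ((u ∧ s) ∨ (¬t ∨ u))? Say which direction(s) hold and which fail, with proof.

[⇒] Assume the antecedent. If u is true, the consequent reduces to true regardless of the other variables. If u is false, the antecedent cannot hold. Either way the consequent holds.

[⇐] This fails. Under u = T, s = F, t = F, the left side is false but the right side is true.

Only the forward direction holds.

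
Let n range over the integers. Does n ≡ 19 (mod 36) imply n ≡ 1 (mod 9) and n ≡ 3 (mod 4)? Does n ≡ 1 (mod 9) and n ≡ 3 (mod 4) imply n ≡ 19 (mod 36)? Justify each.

[⇒] Suppose n ≡ 19 (mod 36); write n = 36j + 19. Since 9 ∣ 36, reducing mod 9 gives n ≡ 19 ≡ 1 (mod 9); since 4 ∣ 36, reducing mod 4 gives n ≡ 19 ≡ 3 (mod 4).

[⇐] Conversely, if n ≡ 1 (mod 9) and n ≡ 3 (mod 4), then by the Chinese remainder theorem n ≡ 19 (mod 36). This is exactly n ≡ 19 (mod 36).

Both directions hold; the statement is true.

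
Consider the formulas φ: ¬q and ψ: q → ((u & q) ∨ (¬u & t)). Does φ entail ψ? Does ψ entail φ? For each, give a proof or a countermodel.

Not equivalent: only (⇒) holds.

(⇐) This fails. Under t = T, u = F, q = T, the left side is false but the right side is true.

(⇒) Assume the antecedent. If t is true, q → ((u & q) ∨ (¬u & t)) reduces to true regardless of the other variables. If t is false, the antecedent forces (t = F, u = F, q = F) or (t = F, u = T, q = F), and q → ((u & q) ∨ (¬u & t)) holds there. Either way q → ((u & q) ∨ (¬u & t)) holds.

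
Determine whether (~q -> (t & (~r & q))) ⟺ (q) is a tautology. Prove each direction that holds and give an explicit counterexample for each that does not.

(⇒) Assume the antecedent. If t is true, the antecedent forces (t = T, r = F, q = T) or (t = T, r = T, q = T), and q holds there. If t is false, the antecedent forces (t = F, r = F, q = T) or (t = F, r = T, q = T), and q holds there. Either way q holds.

(⇐) Assume the antecedent. If t is true, the antecedent forces (t = T, r = F, q = T) or (t = T, r = T, q = T), and ~q -> (t & (~r & q)) holds there. If t is false, the antecedent forces (t = F, r = F, q = T) or (t = F, r = T, q = T), and ~q -> (t & (~r & q)) holds there. Either way ~q -> (t & (~r & q)) holds.

Both directions hold.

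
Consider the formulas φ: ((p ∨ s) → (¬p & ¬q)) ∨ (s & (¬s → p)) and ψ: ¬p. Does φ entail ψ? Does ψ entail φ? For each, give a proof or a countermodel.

(⇒) This fails. Under p = T, q = F, s = T, the left side is true but the right side is false.

(⇐) Assume the antecedent. If p is true, the antecedent cannot hold. If p is false, the consequent reduces to true regardless of the other variables. Either way the consequent holds.

The forward direction fails; the converse holds.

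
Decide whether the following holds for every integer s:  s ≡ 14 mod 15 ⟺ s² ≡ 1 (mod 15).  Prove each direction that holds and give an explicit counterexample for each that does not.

(⇒) holds; (⇐) fails.

(⟹) Suppose s ≡ 14 mod 15. Write s = 15j + 14. Then (15j + 14)² = 225j² + 420j + 196 = 15(15j² + 28j + 13) + 1, so s² ≡ 1 (mod 15).

(⟸) This fails: take s = 1. Then 1² = 1 ≡ 1 (mod 15), yet 1 ≡ 1 (mod 15), not 14.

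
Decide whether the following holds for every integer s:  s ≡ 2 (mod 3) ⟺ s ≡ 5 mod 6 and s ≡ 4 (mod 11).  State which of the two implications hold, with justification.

The forward direction fails; the converse holds.

(←) If s ≡ 5 (mod 6) and s ≡ 4 (mod 11), then by the Chinese remainder theorem s ≡ 59 (mod 66). Since 59 ≡ 2 (mod 3) and 3 ∣ 66, we get s ≡ 2 (mod 3).

(→) This fails: s = 2 gives 2 ≡ 2 (mod 3) but 2 ≡ 2 (mod 6), so the conjunction on the right does not hold.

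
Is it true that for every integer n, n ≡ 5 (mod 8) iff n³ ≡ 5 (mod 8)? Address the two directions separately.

Forward direction. Suppose n ≡ 5 (mod 8). Write n = 8j + 5. Then (8j + 5)³ = 512j³ + 960j² + 600j + 125 = 8(64j³ + 120j² + 75j + 15) + 5, so n³ ≡ 5 (mod 8).

Converse. For the converse, argue contrapositively. If n ≢ 5 (mod 8), then n is congruent to one of 0, 1, 2, 3, 4, 6, 7 modulo 8, and these give n³ ≡ 0, 1, 0, 3, 0, 0, 7 respectively — never 5.

Both implications hold.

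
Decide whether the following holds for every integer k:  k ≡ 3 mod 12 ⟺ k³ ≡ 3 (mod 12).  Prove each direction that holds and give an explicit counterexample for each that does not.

Both directions hold.

[⇒] Suppose k ≡ 3 mod 12. Write k = 12j + 3. Then (12j + 3)³ = 1728j³ + 1296j² + 324j + 27 = 12(144j³ + 108j² + 27j + 2) + 3, so k³ ≡ 3 (mod 12).

[⇐] Conversely, suppose k³ ≡ 3 (mod 12). The only residue r in {0, …, 11} with r³ ≡ 3 (mod 12) is r = 3, so k ≡ 3 (mod 12).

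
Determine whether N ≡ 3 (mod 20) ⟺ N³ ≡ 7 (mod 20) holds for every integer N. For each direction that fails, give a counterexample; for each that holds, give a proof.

The biconditional holds.

[⇒] Suppose N ≡ 3 (mod 20). Write N = 20j + 3. Then (20j + 3)³ = 8000j³ + 3600j² + 540j + 27 = 20(400j³ + 180j² + 27j + 1) + 7, so N³ ≡ 7 (mod 20).

[⇐] Conversely, suppose N³ ≡ 7 (mod 20). The only residue r in {0, …, 19} with r³ ≡ 7 (mod 20) is r = 3, so N ≡ 3 (mod 20).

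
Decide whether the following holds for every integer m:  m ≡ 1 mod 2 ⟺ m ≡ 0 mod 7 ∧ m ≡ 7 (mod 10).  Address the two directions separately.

The forward direction fails; the converse holds.

(→) This fails: m = 1 gives 1 ≡ 1 (mod 2) but 1 ≡ 1 (mod 7), so the conjunction on the right does not hold.

(←) Conversely, if m ≡ 0 (mod 7) and m ≡ 7 (mod 10), then by the Chinese remainder theorem m ≡ 7 (mod 70). Since 7 ≡ 1 (mod 2) and 2 ∣ 70, we get m ≡ 1 (mod 2).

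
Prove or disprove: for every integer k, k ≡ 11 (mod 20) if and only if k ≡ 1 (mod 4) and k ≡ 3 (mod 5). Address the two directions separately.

Neither implication holds.

Forward direction. This fails: k = 11 gives 11 ≡ 11 (mod 20) but 11 ≡ 3 (mod 4), so the conjunction on the right does not hold.

Converse. This fails: k = 13 satisfies both congruences on the right (13 ≡ 1 mod 4 and 13 ≡ 3 mod 5) yet 13 ≡ 13 (mod 20), not 11.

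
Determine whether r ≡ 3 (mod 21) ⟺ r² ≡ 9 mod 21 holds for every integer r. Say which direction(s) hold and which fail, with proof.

(⇒) Suppose r ≡ 3 (mod 21). Write r = 21j + 3. Then (21j + 3)² = 441j² + 126j + 9 = 21(21j² + 6j) + 9, so r² ≡ 9 (mod 21).

(⇐) This fails: take r = 18. Then 18² = 324 ≡ 9 (mod 21), yet 18 ≡ 18 (mod 21), not 3.

Only the forward direction holds.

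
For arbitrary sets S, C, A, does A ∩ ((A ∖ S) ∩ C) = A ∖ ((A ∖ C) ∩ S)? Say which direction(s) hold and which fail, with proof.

(⊆) holds; (⊇) fails.

(⊆) Let x ∈ A ∩ ((A ∖ S) ∩ C). Then x ∈ C ∩ A and x ∉ S, from which x ∈ A ∖ ((A ∖ C) ∩ S).

(⊇) This inclusion fails. Take S = ∅, C = ∅, A = {1}; then 1 ∈ A ∖ ((A ∖ C) ∩ S) but 1 ∉ A ∩ ((A ∖ S) ∩ C).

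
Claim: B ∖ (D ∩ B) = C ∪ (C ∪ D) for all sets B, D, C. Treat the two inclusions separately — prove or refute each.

(⊆) This inclusion fails. Take B = {1}, D = ∅, C = ∅; then 1 ∈ B ∖ (D ∩ B) but 1 ∉ C ∪ (C ∪ D).

(⊇) This inclusion fails. Take B = ∅, D = {1}, C = ∅; then 1 ∈ C ∪ (C ∪ D) but 1 ∉ B ∖ (D ∩ B).

Neither inclusion holds.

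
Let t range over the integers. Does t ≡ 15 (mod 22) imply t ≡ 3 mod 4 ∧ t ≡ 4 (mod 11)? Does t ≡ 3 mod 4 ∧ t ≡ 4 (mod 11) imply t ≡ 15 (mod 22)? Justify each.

(⇒) fails; (⇐) holds.

[⇐] If t ≡ 3 (mod 4) and t ≡ 4 (mod 11), then by the Chinese remainder theorem t ≡ 15 (mod 44). Since 15 ≡ 15 (mod 22) and 22 ∣ 44, we get t ≡ 15 (mod 22).

[⇒] This fails: t = 37 gives 37 ≡ 15 (mod 22) but 37 ≡ 1 (mod 4), so the conjunction on the right does not hold.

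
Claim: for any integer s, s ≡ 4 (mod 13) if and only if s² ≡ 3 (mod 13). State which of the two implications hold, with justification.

(⇐) This fails: take s = 9. Then 9² = 81 ≡ 3 (mod 13), yet 9 ≡ 9 (mod 13), not 4.

(⇒) Suppose s ≡ 4 (mod 13). Write s = 13j + 4. Then (13j + 4)² = 169j² + 104j + 16 = 13(13j² + 8j + 1) + 3, so s² ≡ 3 (mod 13).

Only the forward implication holds.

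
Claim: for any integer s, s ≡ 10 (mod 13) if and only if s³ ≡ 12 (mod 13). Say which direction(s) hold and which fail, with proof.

Only the forward implication holds.

(→) Suppose s ≡ 10 (mod 13). Write s = 13j + 10. Then (13j + 10)³ = 2197j³ + 5070j² + 3900j + 1000 = 13(169j³ + 390j² + 300j + 76) + 12, so s³ ≡ 12 (mod 13).

(←) This fails: take s = 4. Then 4³ = 64 ≡ 12 (mod 13), yet 4 ≡ 4 (mod 13), not 10.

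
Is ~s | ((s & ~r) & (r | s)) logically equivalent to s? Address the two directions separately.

Neither direction holds.

[⇒] This fails. Under s = F, r = F, the left side is true but the right side is false.

[⇐] This fails. Under s = T, r = T, the left side is false but the right side is true.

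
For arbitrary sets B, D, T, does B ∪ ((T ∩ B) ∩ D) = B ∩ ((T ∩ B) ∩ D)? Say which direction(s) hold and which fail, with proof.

Forward inclusion. This inclusion fails. Take B = {1}, D = ∅, T = ∅; then 1 ∈ B ∪ ((T ∩ B) ∩ D) but 1 ∉ B ∩ ((T ∩ B) ∩ D).

Reverse inclusion. Let x ∈ B ∩ ((T ∩ B) ∩ D). Then x ∈ B ∩ D ∩ T, from which x ∈ B ∪ ((T ∩ B) ∩ D).

Only the reverse inclusion holds.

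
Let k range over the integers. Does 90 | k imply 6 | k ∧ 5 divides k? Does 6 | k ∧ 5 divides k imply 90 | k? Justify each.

Only the forward implication holds.

[⇐] This fails: take k = 30. Both 6 ∣ 30 and 5 ∣ 30, yet 30 is not a multiple of 90 (since 30 = 0·90 + 30), so 90 ∤ 30.

[⇒] If 90 ∣ k, write k = 90q. Since 90 = 15·6, k = 6·(15q), so 6 ∣ k; and since 90 = 18·5, k = 5·(18q), so 5 ∣ k.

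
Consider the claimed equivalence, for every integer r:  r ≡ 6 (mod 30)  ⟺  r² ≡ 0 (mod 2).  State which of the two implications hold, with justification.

Converse. This fails: take r = 0. Then 0² = 0 ≡ 0 (mod 2), yet 0 ≡ 0 (mod 30), not 6.

Forward direction. Suppose r ≡ 6 (mod 30). Then r² ≡ 6² = 36 (mod 30), and since 2 ∣ 30, also r² ≡ 0 (mod 2).

(⇒) holds; (⇐) fails.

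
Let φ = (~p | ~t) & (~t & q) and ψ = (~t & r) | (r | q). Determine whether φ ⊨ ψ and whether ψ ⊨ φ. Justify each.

(⇒) holds; (⇐) fails.

(⟸) This fails. Under p = F, q = T, t = T, r = F, the left side is false but the right side is true.

(⟹) Assume the antecedent. If p is true, the antecedent forces (p = T, q = T, t = F, r = F) or (p = T, q = T, t = F, r = T), and (~t & r) | (r | q) holds there. If p is false, the antecedent forces (p = F, q = T, t = F, r = F) or (p = F, q = T, t = F, r = T), and (~t & r) | (r | q) holds there. Either way (~t & r) | (r | q) holds.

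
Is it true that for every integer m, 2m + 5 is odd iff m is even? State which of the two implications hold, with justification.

The forward direction fails; the converse holds.

(⟸) Suppose m is even. Since 2 is even, 2m is even for every m, so 2m + 5 has the same parity as 5, which is odd. Hence 2m + 5 is odd.

(⟹) This fails: take m = 7. Then 2m + 5 = 19, which is odd, yet m = 7 is odd, not even.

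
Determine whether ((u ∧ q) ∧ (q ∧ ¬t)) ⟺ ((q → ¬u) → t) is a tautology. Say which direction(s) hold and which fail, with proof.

Only the forward implication holds.

(⟹) Assume the antecedent. If t is true, the antecedent cannot hold. If t is false, the antecedent forces (t = F, u = T, q = T), and (q → ¬u) → t holds there. Either way (q → ¬u) → t holds.

(⟸) This fails. Under t = T, u = F, q = F, the left side is false but the right side is true.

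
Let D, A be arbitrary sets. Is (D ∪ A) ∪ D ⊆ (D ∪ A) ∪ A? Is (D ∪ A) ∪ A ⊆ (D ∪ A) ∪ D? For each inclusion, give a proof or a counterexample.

(⊆) Let x ∈ (D ∪ A) ∪ D. Then either x ∈ D and x ∉ A; or x ∈ A and x ∉ D; or x ∈ D ∩ A. In each case x ∈ (D ∪ A) ∪ A, so (D ∪ A) ∪ D ⊆ (D ∪ A) ∪ A.

(⊇) Let x ∈ (D ∪ A) ∪ A. Then either x ∈ D and x ∉ A; or x ∈ A and x ∉ D; or x ∈ D ∩ A. In each case x ∈ (D ∪ A) ∪ D, so (D ∪ A) ∪ A ⊆ (D ∪ A) ∪ D.

Both inclusions hold; the sets are equal.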